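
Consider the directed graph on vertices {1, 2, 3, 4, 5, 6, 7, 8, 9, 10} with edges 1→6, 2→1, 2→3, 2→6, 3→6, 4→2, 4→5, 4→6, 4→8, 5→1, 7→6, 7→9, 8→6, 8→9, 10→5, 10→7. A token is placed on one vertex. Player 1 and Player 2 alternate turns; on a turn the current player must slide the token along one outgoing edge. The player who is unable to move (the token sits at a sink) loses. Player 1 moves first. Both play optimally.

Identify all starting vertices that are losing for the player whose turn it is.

5, 6, 9

Positions with no move are L. A position that does have a move is losing for the player to move precisely when every available move leads to a winning position for the opponent. Fill in the labels:
Every edge goes from a vertex to one that appears earlier in the order 6, 9, 3, 8, 1, 2, 5, 4, 7, 10, so processing vertices in that order labels each vertex after all of its successors.
6: no outgoing edge → L
9: no outgoing edge → L
3: W (go to 6, an L position)
8: W (go to 9, an L position)
1: W (go to 6, an L position)
2: W (go to 6, an L position)
5: L (sole option 1(W) is W)
4: W (go to 5, an L position)
7: W (go to 9, an L position)
10: W (go to 5, an L position)
Reading off the rows marked L gives the requested list; there are 3 such vertices.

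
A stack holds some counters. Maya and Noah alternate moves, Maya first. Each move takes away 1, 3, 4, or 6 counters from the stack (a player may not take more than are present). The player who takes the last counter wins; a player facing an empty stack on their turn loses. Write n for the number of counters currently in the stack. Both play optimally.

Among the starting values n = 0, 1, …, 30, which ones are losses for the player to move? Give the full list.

Work bottom-up. With no move the player to move loses. Otherwise the position is W if at least one move leads to an L position for the opponent, and L if every move leads to a W.
n=0: no move → L
n=1: →0(L), so W
n=2: →1(W) only, which is W, so L
n=3: →2(L), so W
n=4: →0(L), so W
n=5: →2(L), so W
n=6: →2(L), so W
n=7: →6(W), 4(W), 3(W), 1(W) — all W, so L
n=8: →7(L), so W
n=9: →8(W), 6(W), 5(W), 3(W) — all W, so L
n=10: →9(L), so W
n=11: →7(L), so W
n=12: →9(L), so W
n=13: →9(L), so W
n=14: →13(W), 11(W), 10(W), 8(W) — all W, so L
n=15: →14(L), so W
n=16: →15(W), 13(W), 12(W), 10(W) — all W, so L
n=17: →16(L), so W
n=18: →14(L), so W
n=19: →16(L), so W
n=20: →16(L), so W
n=21: →20(W), 18(W), 17(W), 15(W) — all W, so L
n=22: →21(L), so W
n=23: →22(W), 20(W), 19(W), 17(W) — all W, so L
n=24: →23(L), so W
n=25: →21(L), so W
n=26: →23(L), so W
n=27: →23(L), so W
n=28: →27(W), 25(W), 24(W), 22(W) — all W, so L
n=29: →28(L), so W
n=30: →29(W), 27(W), 26(W), 24(W) — all W, so L
The losing starting values of n are exactly the entries labelled L in this table (10 of them).

0, 2, 7, 9, 14, 16, 21, 23, 28, 30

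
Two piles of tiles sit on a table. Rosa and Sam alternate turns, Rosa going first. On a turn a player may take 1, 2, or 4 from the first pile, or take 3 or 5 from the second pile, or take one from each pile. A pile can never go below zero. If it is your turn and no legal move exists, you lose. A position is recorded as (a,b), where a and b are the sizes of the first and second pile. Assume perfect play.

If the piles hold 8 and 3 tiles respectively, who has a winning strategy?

Use the standard recursion: the mover loses at a terminal position; elsewhere, the mover wins exactly when some move hands the opponent an L position.
No move ever increases a pile, so every position that can arise here has a ≤ 8 and b ≤ 3; it is enough to label the cells with 0 ≤ a ≤ 8 and 0 ≤ b ≤ 3.
Every move lowers a or b (never raises either), so fill the grid row by row in increasing a, and left to right within a row: each cell's successors are then already labelled.
      b=0  b=1  b=2  b=3
a=0:    L    L    L    W
a=1:    W    W    W    W
a=2:    W    W    W    L
a=3:    L    L    L    W
a=4:    W    W    W    W
a=5:    W    W    W    L
a=6:    L    L    L    W
a=7:    W    W    W    W
a=8:    W    W    W    L
Cells with no legal move (terminal, hence L): (0,0), (0,1), (0,2).
The remaining L cells, each justified by listing all of its moves:
(2,3): only reaches (1,3)(W), (0,3)(W), (2,0)(W), (1,2)(W), all W → L
(3,0): only reaches (2,0)(W), (1,0)(W), all W → L
(3,1): only reaches (2,1)(W), (1,1)(W), (2,0)(W), all W → L
(3,2): only reaches (2,2)(W), (1,2)(W), (2,1)(W), all W → L
(5,3): only reaches (4,3)(W), (3,3)(W), (1,3)(W), (5,0)(W), (4,2)(W), all W → L
(6,0): only reaches (5,0)(W), (4,0)(W), (2,0)(W), all W → L
(6,1): only reaches (5,1)(W), (4,1)(W), (2,1)(W), (5,0)(W), all W → L
(6,2): only reaches (5,2)(W), (4,2)(W), (2,2)(W), (5,1)(W), all W → L
(8,3): only reaches (7,3)(W), (6,3)(W), (4,3)(W), (8,0)(W), (7,2)(W), all W → L
Every other cell has at least one move into one of the L cells above, so it is W.
The starting position (8,3) is L: whatever Rosa does, the opponent receives a W position.

Sam wins.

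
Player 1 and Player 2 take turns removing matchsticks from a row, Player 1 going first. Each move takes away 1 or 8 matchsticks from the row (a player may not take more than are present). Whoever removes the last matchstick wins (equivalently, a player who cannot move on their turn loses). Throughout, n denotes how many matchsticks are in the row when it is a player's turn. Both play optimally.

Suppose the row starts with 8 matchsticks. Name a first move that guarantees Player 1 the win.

Remove 8, leaving 0.

Positions with no move are L. A position that does have a move is losing for the player to move precisely when every available move leads to a winning position for the opponent. Fill in the labels:
n=0: no move → L
n=1: →0(L), so W
n=2: →1(W) only, which is W, so L
n=3: →2(L), so W
n=4: →3(W) only, which is W, so L
n=5: →4(L), so W
n=6: →5(W) only, which is W, so L
n=7: →6(L), so W
n=8: →0(L), so W
From 8, the L positions reachable in one move are: 0.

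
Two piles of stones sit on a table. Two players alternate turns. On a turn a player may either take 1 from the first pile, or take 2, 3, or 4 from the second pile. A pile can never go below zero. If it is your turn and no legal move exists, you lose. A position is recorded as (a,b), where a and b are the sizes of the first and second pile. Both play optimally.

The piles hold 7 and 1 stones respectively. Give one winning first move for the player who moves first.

Move to (6,1).

Positions with no move are L. A position that does have a move is losing for the player to move precisely when every available move leads to a winning position for the opponent. Fill in the labels:
No move ever increases a pile, so every position that can arise here has a ≤ 7 and b ≤ 1; it is enough to label the cells with 0 ≤ a ≤ 7 and 0 ≤ b ≤ 1.
Every move lowers a or b (never raises either), so fill the grid row by row in increasing a, and left to right within a row: each cell's successors are then already labelled.
      b=0  b=1
a=0:    L    L
a=1:    W    W
a=2:    L    L
a=3:    W    W
a=4:    L    L
a=5:    W    W
a=6:    L    L
a=7:    W    W
Cells with no legal move (terminal, hence L): (0,0), (0,1).
The remaining L cells, each justified by listing all of its moves:
(2,0): →(1,0)(W) only, which is W, so L
(2,1): →(1,1)(W) only, which is W, so L
(4,0): →(3,0)(W) only, which is W, so L
(4,1): →(3,1)(W) only, which is W, so L
(6,0): →(5,0)(W) only, which is W, so L
(6,1): →(5,1)(W) only, which is W, so L
Every other cell has at least one move into one of the L cells above, so it is W.
From (7,1), the L positions reachable in one move are: (6,1).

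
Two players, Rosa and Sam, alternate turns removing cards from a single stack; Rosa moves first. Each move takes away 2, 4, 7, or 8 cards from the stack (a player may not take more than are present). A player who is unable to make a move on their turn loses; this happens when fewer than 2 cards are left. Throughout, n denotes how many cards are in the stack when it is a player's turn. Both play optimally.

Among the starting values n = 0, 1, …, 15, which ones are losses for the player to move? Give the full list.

0, 1, 6, 11, 12

Work bottom-up. With no move the player to move loses. Otherwise the position is W if at least one move leads to an L position for the opponent, and L if every move leads to a W.
n=0: no move → L
n=1: no move → L
n=2: can move to 0, which is L ⇒ W
n=3: can move to 1, which is L ⇒ W
n=4: can move to 0, which is L ⇒ W
n=5: can move to 1, which is L ⇒ W
n=6: moves to 4(W), 2(W); every one is W ⇒ L
n=7: can move to 0, which is L ⇒ W
n=8: can move to 6, which is L ⇒ W
n=9: can move to 1, which is L ⇒ W
n=10: can move to 6, which is L ⇒ W
n=11: moves to 9(W), 7(W), 4(W), 3(W); every one is W ⇒ L
n=12: moves to 10(W), 8(W), 5(W), 4(W); every one is W ⇒ L
n=13: can move to 11, which is L ⇒ W
n=14: can move to 12, which is L ⇒ W
n=15: can move to 11, which is L ⇒ W
Reading off the rows marked L gives the requested list; there are 5 such values of n.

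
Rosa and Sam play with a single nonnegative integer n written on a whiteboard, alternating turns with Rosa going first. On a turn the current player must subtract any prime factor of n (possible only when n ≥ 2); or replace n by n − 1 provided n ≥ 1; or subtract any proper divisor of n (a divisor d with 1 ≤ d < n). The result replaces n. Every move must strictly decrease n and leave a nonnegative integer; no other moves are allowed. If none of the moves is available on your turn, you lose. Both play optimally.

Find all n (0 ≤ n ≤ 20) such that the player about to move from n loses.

0, 4, 9, 14, 20

Label each position W (a win for the player to move) or L (a loss). A position with no legal move is L; any other position is W exactly when some move reaches an L, and L when every move reaches a W.
n=0: no move → L
n=1: →0(L), so W
n=2: →0(L), so W
n=3: →0(L), so W
n=4: →2(W), 3(W) — all W, so L
n=5: →0(L), so W
n=6: →4(L), so W
n=7: →0(L), so W
n=8: →4(L), so W
n=9: →6(W), 8(W) — all W, so L
n=10: →9(L), so W
n=11: →0(L), so W
n=12: →9(L), so W
n=13: →0(L), so W
n=14: →7(W), 12(W), 13(W) — all W, so L
n=15: →14(L), so W
n=16: →14(L), so W
n=17: →0(L), so W
n=18: →9(L), so W
n=19: →0(L), so W
n=20: →10(W), 15(W), 16(W), 18(W), 19(W) — all W, so L
Reading off the rows marked L gives the requested list; there are 5 such values of n.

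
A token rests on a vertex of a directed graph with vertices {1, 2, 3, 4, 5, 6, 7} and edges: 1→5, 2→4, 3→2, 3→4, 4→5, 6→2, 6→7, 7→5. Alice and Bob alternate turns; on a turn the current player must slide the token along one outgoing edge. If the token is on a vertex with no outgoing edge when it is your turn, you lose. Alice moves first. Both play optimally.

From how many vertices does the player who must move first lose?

2

Use the standard recursion: the mover loses at a terminal position; elsewhere, the mover wins exactly when some move hands the opponent an L position.
Every edge goes from a vertex to one that appears earlier in the order 5, 4, 2, 7, 3, 1, 6, so processing vertices in that order labels each vertex after all of its successors.
5: no outgoing edge → L
4: W (go to 5, an L position)
2: L (sole option 4(W) is W)
7: W (go to 5, an L position)
3: W (go to 2, an L position)
1: W (go to 5, an L position)
6: W (go to 2, an L position)
The L vertices are 2, 5; that is 2 in all.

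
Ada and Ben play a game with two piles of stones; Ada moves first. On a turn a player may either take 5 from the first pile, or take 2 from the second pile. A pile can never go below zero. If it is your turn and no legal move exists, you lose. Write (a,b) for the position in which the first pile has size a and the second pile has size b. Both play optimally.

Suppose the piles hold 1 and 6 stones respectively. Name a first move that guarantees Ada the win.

Move to (1,4).

Work bottom-up. With no move the player to move loses. Otherwise the position is W if at least one move leads to an L position for the opponent, and L if every move leads to a W.
No move ever increases a pile, so every position that can arise here has a ≤ 1 and b ≤ 6; it is enough to label the cells with 0 ≤ a ≤ 1 and 0 ≤ b ≤ 6.
Every move lowers a or b (never raises either), so fill the grid row by row in increasing a, and left to right within a row: each cell's successors are then already labelled.
      b=0  b=1  b=2  b=3  b=4  b=5  b=6
a=0:    L    L    W    W    L    L    W
a=1:    L    L    W    W    L    L    W
Cells with no legal move (terminal, hence L): (0,0), (0,1), (1,0), (1,1).
The remaining L cells, each justified by listing all of its moves:
(0,4): only reaches (0,2)(W), which is W → L
(0,5): only reaches (0,3)(W), which is W → L
(1,4): only reaches (1,2)(W), which is W → L
(1,5): only reaches (1,3)(W), which is W → L
Every other cell has at least one move into one of the L cells above, so it is W.
From (1,6), the L positions reachable in one move are: (1,4).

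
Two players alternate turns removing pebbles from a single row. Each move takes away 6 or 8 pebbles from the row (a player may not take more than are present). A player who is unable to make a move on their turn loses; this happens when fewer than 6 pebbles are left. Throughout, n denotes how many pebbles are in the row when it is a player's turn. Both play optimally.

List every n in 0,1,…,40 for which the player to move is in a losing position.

Label each position W (a win for the player to move) or L (a loss). A position with no legal move is L; any other position is W exactly when some move reaches an L, and L when every move reaches a W.
n=0: no move → L
n=1: no move → L
n=2: no move → L
n=3: no move → L
n=4: no move → L
n=5: no move → L
n=6: W (go to 0, an L position)
n=7: W (go to 1, an L position)
n=8: W (go to 2, an L position)
n=9: W (go to 3, an L position)
n=10: W (go to 4, an L position)
n=11: W (go to 5, an L position)
n=12: W (go to 4, an L position)
n=13: W (go to 5, an L position)
n=14: L (options 8(W), 6(W) are all W)
n=15: L (options 9(W), 7(W) are all W)
n=16: L (options 10(W), 8(W) are all W)
n=17: L (options 11(W), 9(W) are all W)
n=18: L (options 12(W), 10(W) are all W)
n=19: L (options 13(W), 11(W) are all W)
n=20: W (go to 14, an L position)
n=21: W (go to 15, an L position)
n=22: W (go to 16, an L position)
n=23: W (go to 17, an L position)
n=24: W (go to 18, an L position)
n=25: W (go to 19, an L position)
n=26: W (go to 18, an L position)
n=27: W (go to 19, an L position)
n=28: L (options 22(W), 20(W) are all W)
n=29: L (options 23(W), 21(W) are all W)
n=30: L (options 24(W), 22(W) are all W)
n=31: L (options 25(W), 23(W) are all W)
n=32: L (options 26(W), 24(W) are all W)
n=33: L (options 27(W), 25(W) are all W)
n=34: W (go to 28, an L position)
n=35: W (go to 29, an L position)
n=36: W (go to 30, an L position)
n=37: W (go to 31, an L position)
n=38: W (go to 32, an L position)
n=39: W (go to 33, an L position)
n=40: W (go to 32, an L position)
Reading off the rows marked L gives the requested list; there are 18 such values of n.

0, 1, 2, 3, 4, 5, 14, 15, 16, 17, 18, 19, 28, 29, 30, 31, 32, 33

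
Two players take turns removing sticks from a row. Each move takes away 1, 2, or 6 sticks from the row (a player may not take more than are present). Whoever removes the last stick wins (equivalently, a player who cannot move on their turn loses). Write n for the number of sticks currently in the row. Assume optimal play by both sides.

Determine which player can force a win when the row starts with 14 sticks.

The second player wins.

Build the W/L table. Terminal = L. A non-terminal position is W if it has a move to some L; otherwise it is L.
n=0: no move → L
n=1: reaches L-position 0 → W
n=2: reaches L-position 0 → W
n=3: only reaches 2(W), 1(W), all W → L
n=4: reaches L-position 3 → W
n=5: reaches L-position 3 → W
n=6: reaches L-position 0 → W
n=7: only reaches 6(W), 5(W), 1(W), all W → L
n=8: reaches L-position 7 → W
n=9: reaches L-position 7 → W
n=10: only reaches 9(W), 8(W), 4(W), all W → L
n=11: reaches L-position 10 → W
n=12: reaches L-position 10 → W
n=13: reaches L-position 7 → W
n=14: only reaches 13(W), 12(W), 8(W), all W → L
Every move from 14 reaches a W position, so the mover loses.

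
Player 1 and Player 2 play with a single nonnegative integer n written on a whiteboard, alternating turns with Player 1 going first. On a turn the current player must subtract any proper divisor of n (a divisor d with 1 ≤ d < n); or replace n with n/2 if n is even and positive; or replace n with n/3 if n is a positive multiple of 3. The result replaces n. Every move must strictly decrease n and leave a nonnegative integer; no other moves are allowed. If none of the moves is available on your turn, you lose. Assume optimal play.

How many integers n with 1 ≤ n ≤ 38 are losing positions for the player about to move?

14

Work bottom-up. With no move the player to move loses. Otherwise the position is W if at least one move leads to an L position for the opponent, and L if every move leads to a W.
n=0: no move → L
n=1: no move → L
n=2: →1(L), so W
n=3: →1(L), so W
n=4: →2(W), 3(W) — all W, so L
n=5: →4(L), so W
n=6: →4(L), so W
n=7: →6(W) only, which is W, so L
n=8: →4(L), so W
n=9: →3(W), 6(W), 8(W) — all W, so L
n=10: →9(L), so W
n=11: →10(W) only, which is W, so L
n=12: →4(L), so W
n=13: →12(W) only, which is W, so L
n=14: →7(L), so W
n=15: →5(W), 10(W), 12(W), 14(W) — all W, so L
n=16: →15(L), so W
n=17: →16(W) only, which is W, so L
n=18: →9(L), so W
n=19: →18(W) only, which is W, so L
n=20: →15(L), so W
n=21: →7(L), so W
n=22: →11(L), so W
n=23: →22(W) only, which is W, so L
n=24: →23(L), so W
n=25: →20(W), 24(W) — all W, so L
n=26: →13(L), so W
n=27: →9(L), so W
n=28: →14(W), 21(W), 24(W), 26(W), 27(W) — all W, so L
n=29: →28(L), so W
n=30: →15(L), so W
n=31: →30(W) only, which is W, so L
n=32: →28(L), so W
n=33: →11(L), so W
n=34: →17(L), so W
n=35: →28(L), so W
n=36: →12(W), 18(W), 24(W), 27(W), 30(W), 32(W), 33(W), 34(W), 35(W) — all W, so L
n=37: →36(L), so W
n=38: →19(L), so W
L entries with 1 ≤ n ≤ 38 (n=0 is outside the asked range and is not counted): n = 1, 4, 7, 9, 11, 13, 15, 17, 19, 23, 25, 28, 31, 36; that makes 14.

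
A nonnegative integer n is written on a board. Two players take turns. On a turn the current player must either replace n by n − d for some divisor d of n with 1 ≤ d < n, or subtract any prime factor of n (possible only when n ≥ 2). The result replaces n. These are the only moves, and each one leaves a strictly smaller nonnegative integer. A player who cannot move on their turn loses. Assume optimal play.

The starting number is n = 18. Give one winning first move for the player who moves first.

Positions with no move are L. A position that does have a move is losing for the player to move precisely when every available move leads to a winning position for the opponent. Fill in the labels:
n=0: no move → L
n=1: no move → L
n=2: W (go to 0, an L position)
n=3: W (go to 0, an L position)
n=4: L (options 2(W), 3(W) are all W)
n=5: W (go to 0, an L position)
n=6: W (go to 4, an L position)
n=7: W (go to 0, an L position)
n=8: W (go to 4, an L position)
n=9: L (options 6(W), 8(W) are all W)
n=10: W (go to 9, an L position)
n=11: W (go to 0, an L position)
n=12: W (go to 9, an L position)
n=13: W (go to 0, an L position)
n=14: L (options 7(W), 12(W), 13(W) are all W)
n=15: W (go to 14, an L position)
n=16: W (go to 14, an L position)
n=17: W (go to 0, an L position)
n=18: W (go to 9, an L position)
From 18, the L positions reachable in one move are: 9.

Move to 9.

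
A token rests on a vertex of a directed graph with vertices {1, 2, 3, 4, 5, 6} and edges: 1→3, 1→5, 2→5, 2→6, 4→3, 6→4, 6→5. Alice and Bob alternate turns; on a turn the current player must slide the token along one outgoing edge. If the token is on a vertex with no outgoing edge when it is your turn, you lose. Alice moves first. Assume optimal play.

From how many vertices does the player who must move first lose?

2

Work bottom-up. With no move the player to move loses. Otherwise the position is W if at least one move leads to an L position for the opponent, and L if every move leads to a W.
Every edge goes from a vertex to one that appears earlier in the order 5, 3, 1, 4, 6, 2, so processing vertices in that order labels each vertex after all of its successors.
5: no outgoing edge → L
3: no outgoing edge → L
1: →3(L), so W
4: →3(L), so W
6: →5(L), so W
2: →5(L), so W
The L vertices are 3, 5; that is 2 in all.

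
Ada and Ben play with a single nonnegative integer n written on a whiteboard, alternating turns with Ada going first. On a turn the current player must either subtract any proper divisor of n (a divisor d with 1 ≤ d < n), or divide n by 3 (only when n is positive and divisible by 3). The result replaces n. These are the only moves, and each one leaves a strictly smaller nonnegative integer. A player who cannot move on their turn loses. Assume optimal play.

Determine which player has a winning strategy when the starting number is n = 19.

Positions with no move are L. A position that does have a move is losing for the player to move precisely when every available move leads to a winning position for the opponent. Fill in the labels:
n=0: no move → L
n=1: no move → L
n=2: →1(L), so W
n=3: →1(L), so W
n=4: →2(W), 3(W) — all W, so L
n=5: →4(L), so W
n=6: →4(L), so W
n=7: →6(W) only, which is W, so L
n=8: →4(L), so W
n=9: →3(W), 6(W), 8(W) — all W, so L
n=10: →9(L), so W
n=11: →10(W) only, which is W, so L
n=12: →4(L), so W
n=13: →12(W) only, which is W, so L
n=14: →7(L), so W
n=15: →5(W), 10(W), 12(W), 14(W) — all W, so L
n=16: →15(L), so W
n=17: →16(W) only, which is W, so L
n=18: →9(L), so W
n=19: →18(W) only, which is W, so L
The starting position 19 is L: whatever Ada does, the opponent receives a W position.

Ben wins.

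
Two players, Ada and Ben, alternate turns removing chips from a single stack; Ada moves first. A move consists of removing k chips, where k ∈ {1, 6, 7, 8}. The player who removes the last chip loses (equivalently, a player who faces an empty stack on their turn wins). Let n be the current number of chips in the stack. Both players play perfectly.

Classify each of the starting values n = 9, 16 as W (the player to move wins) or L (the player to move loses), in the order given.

9: W, 16: L

Label each position W (a win for the player to move) or L (a loss). A position with no legal move is W; any other position is W exactly when some move reaches an L, and L when every move reaches a W.
n=0: no move; the opponent has just taken the last chip and therefore loses → W
n=1: only reaches 0(W), which is W → L
n=2: reaches L-position 1 → W
n=3: only reaches 2(W), which is W → L
n=4: reaches L-position 3 → W
n=5: only reaches 4(W), which is W → L
n=6: reaches L-position 5 → W
n=7: reaches L-position 1 → W
n=8: reaches L-position 1 → W
n=9: reaches L-position 3 → W
n=10: reaches L-position 3 → W
n=11: reaches L-position 5 → W
n=12: reaches L-position 5 → W
n=13: reaches L-position 5 → W
n=14: only reaches 13(W), 8(W), 7(W), 6(W), all W → L
n=15: reaches L-position 14 → W
n=16: only reaches 15(W), 10(W), 9(W), 8(W), all W → L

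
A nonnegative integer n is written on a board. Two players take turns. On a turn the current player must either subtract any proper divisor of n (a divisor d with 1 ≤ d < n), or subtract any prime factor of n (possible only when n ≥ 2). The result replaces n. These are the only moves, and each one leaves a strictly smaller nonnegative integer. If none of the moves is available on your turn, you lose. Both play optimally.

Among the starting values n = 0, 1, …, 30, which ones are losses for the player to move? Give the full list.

Build the W/L table. Terminal = L. A non-terminal position is W if it has a move to some L; otherwise it is L.
n=0: no move → L
n=1: no move → L
n=2: W (go to 0, an L position)
n=3: W (go to 0, an L position)
n=4: L (options 2(W), 3(W) are all W)
n=5: W (go to 0, an L position)
n=6: W (go to 4, an L position)
n=7: W (go to 0, an L position)
n=8: W (go to 4, an L position)
n=9: L (options 6(W), 8(W) are all W)
n=10: W (go to 9, an L position)
n=11: W (go to 0, an L position)
n=12: W (go to 9, an L position)
n=13: W (go to 0, an L position)
n=14: L (options 7(W), 12(W), 13(W) are all W)
n=15: W (go to 14, an L position)
n=16: W (go to 14, an L position)
n=17: W (go to 0, an L position)
n=18: W (go to 9, an L position)
n=19: W (go to 0, an L position)
n=20: L (options 10(W), 15(W), 16(W), 18(W), 19(W) are all W)
n=21: W (go to 14, an L position)
n=22: W (go to 20, an L position)
n=23: W (go to 0, an L position)
n=24: W (go to 20, an L position)
n=25: W (go to 20, an L position)
n=26: L (options 13(W), 24(W), 25(W) are all W)
n=27: W (go to 26, an L position)
n=28: W (go to 14, an L position)
n=29: W (go to 0, an L position)
n=30: W (go to 20, an L position)
Reading off the rows marked L gives the requested list; there are 7 such values of n.

0, 1, 4, 9, 14, 20, 26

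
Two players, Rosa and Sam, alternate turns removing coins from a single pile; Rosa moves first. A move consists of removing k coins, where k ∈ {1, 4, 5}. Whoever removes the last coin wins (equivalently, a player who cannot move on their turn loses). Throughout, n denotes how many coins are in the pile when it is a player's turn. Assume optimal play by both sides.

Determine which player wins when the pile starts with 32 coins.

Sam wins.

Label each position W (a win for the player to move) or L (a loss). A position with no legal move is L; any other position is W exactly when some move reaches an L, and L when every move reaches a W.
n=0: no move → L
n=1: →0(L), so W
n=2: →1(W) only, which is W, so L
n=3: →2(L), so W
n=4: →0(L), so W
n=5: →0(L), so W
n=6: →2(L), so W
n=7: →2(L), so W
n=8: →7(W), 4(W), 3(W) — all W, so L
n=9: →8(L), so W
n=10: →9(W), 6(W), 5(W) — all W, so L
n=11: →10(L), so W
n=12: →8(L), so W
n=13: →8(L), so W
n=14: →10(L), so W
n=15: →10(L), so W
n=16: →15(W), 12(W), 11(W) — all W, so L
n=17: →16(L), so W
n=18: →17(W), 14(W), 13(W) — all W, so L
n=19: →18(L), so W
n=20: →16(L), so W
n=21: →16(L), so W
n=22: →18(L), so W
n=23: →18(L), so W
n=24: →23(W), 20(W), 19(W) — all W, so L
n=25: →24(L), so W
n=26: →25(W), 22(W), 21(W) — all W, so L
n=27: →26(L), so W
n=28: →24(L), so W
n=29: →24(L), so W
n=30: →26(L), so W
n=31: →26(L), so W
n=32: →31(W), 28(W), 27(W) — all W, so L
Every move from 32 reaches a W position, so the mover loses.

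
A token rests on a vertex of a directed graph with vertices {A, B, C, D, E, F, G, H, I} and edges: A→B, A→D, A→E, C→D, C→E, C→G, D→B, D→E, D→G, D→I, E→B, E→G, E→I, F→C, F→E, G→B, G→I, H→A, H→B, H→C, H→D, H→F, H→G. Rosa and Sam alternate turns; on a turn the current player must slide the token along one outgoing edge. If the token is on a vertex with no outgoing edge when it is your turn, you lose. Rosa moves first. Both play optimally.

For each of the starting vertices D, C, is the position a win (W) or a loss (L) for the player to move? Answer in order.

D: W, C: L

Positions with no move are L. A position that does have a move is losing for the player to move precisely when every available move leads to a winning position for the opponent. Fill in the labels:
Every edge goes from a vertex to one that appears earlier in the order B, I, G, E, D, C, A, F, H, so processing vertices in that order labels each vertex after all of its successors.
B: no outgoing edge → L
I: no outgoing edge → L
G: can move to I, which is L ⇒ W
E: can move to I, which is L ⇒ W
D: can move to I, which is L ⇒ W
C: moves to D(W), E(W), G(W); every one is W ⇒ L
A: can move to B, which is L ⇒ W
F: can move to C, which is L ⇒ W
H: can move to C, which is L ⇒ W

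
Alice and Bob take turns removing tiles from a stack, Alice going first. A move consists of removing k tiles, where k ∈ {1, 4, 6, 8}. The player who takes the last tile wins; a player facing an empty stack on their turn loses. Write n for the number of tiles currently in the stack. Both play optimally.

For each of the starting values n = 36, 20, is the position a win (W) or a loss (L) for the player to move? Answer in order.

36: L, 20: W

Use the standard recursion: the mover loses at a terminal position; elsewhere, the mover wins exactly when some move hands the opponent an L position.
n=0: no move → L
n=1: reaches L-position 0 → W
n=2: only reaches 1(W), which is W → L
n=3: reaches L-position 2 → W
n=4: reaches L-position 0 → W
n=5: only reaches 4(W), 1(W), all W → L
n=6: reaches L-position 5 → W
n=7: only reaches 6(W), 3(W), 1(W), all W → L
n=8: reaches L-position 7 → W
n=9: reaches L-position 5 → W
n=10: reaches L-position 2 → W
n=11: reaches L-position 7 → W
n=12: only reaches 11(W), 8(W), 6(W), 4(W), all W → L
n=13: reaches L-position 12 → W
n=14: only reaches 13(W), 10(W), 8(W), 6(W), all W → L
n=15: reaches L-position 14 → W
n=16: reaches L-position 12 → W
n=17: only reaches 16(W), 13(W), 11(W), 9(W), all W → L
n=18: reaches L-position 17 → W
n=19: only reaches 18(W), 15(W), 13(W), 11(W), all W → L
n=20: reaches L-position 19 → W
n=21: reaches L-position 17 → W
n=22: reaches L-position 14 → W
n=23: reaches L-position 19 → W
n=24: only reaches 23(W), 20(W), 18(W), 16(W), all W → L
n=25: reaches L-position 24 → W
n=26: only reaches 25(W), 22(W), 20(W), 18(W), all W → L
n=27: reaches L-position 26 → W
n=28: reaches L-position 24 → W
n=29: only reaches 28(W), 25(W), 23(W), 21(W), all W → L
n=30: reaches L-position 29 → W
n=31: only reaches 30(W), 27(W), 25(W), 23(W), all W → L
n=32: reaches L-position 31 → W
n=33: reaches L-position 29 → W
n=34: reaches L-position 26 → W
n=35: reaches L-position 31 → W
n=36: only reaches 35(W), 32(W), 30(W), 28(W), all W → L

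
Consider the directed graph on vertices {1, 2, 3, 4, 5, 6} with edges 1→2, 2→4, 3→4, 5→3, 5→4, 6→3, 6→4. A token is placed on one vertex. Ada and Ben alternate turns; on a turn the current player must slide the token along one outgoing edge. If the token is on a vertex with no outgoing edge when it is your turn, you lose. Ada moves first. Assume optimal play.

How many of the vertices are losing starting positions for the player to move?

2

Work bottom-up. With no move the player to move loses. Otherwise the position is W if at least one move leads to an L position for the opponent, and L if every move leads to a W.
Every edge goes from a vertex to one that appears earlier in the order 4, 3, 6, 2, 5, 1, so processing vertices in that order labels each vertex after all of its successors.
4: no outgoing edge → L
3: →4(L), so W
6: →4(L), so W
2: →4(L), so W
5: →4(L), so W
1: →2(W) only, which is W, so L
The L vertices are 1, 4; that is 2 in all.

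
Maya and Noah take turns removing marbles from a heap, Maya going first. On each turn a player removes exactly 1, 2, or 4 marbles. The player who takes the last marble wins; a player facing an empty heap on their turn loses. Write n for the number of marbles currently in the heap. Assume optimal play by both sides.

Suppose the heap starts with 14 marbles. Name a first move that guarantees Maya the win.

Positions with no move are L. A position that does have a move is losing for the player to move precisely when every available move leads to a winning position for the opponent. Fill in the labels:
n=0: no move → L
n=1: reaches L-position 0 → W
n=2: reaches L-position 0 → W
n=3: only reaches 2(W), 1(W), all W → L
n=4: reaches L-position 3 → W
n=5: reaches L-position 3 → W
n=6: only reaches 5(W), 4(W), 2(W), all W → L
n=7: reaches L-position 6 → W
n=8: reaches L-position 6 → W
n=9: only reaches 8(W), 7(W), 5(W), all W → L
n=10: reaches L-position 9 → W
n=11: reaches L-position 9 → W
n=12: only reaches 11(W), 10(W), 8(W), all W → L
n=13: reaches L-position 12 → W
n=14: reaches L-position 12 → W
From 14, the L positions reachable in one move are: 12.

Remove 2, leaving 12.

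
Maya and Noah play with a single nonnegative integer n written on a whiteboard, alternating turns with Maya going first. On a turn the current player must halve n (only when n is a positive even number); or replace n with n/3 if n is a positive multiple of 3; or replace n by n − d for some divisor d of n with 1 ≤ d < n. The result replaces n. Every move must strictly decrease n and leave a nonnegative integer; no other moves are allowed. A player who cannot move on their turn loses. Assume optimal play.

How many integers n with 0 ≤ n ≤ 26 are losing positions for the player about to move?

Compute win/loss labels from the base case upward. A position with no move is L. Any other position is W if it can reach an L in one move, else L.
n=0: no move → L
n=1: no move → L
n=2: →1(L), so W
n=3: →1(L), so W
n=4: →2(W), 3(W) — all W, so L
n=5: →4(L), so W
n=6: →4(L), so W
n=7: →6(W) only, which is W, so L
n=8: →4(L), so W
n=9: →3(W), 6(W), 8(W) — all W, so L
n=10: →9(L), so W
n=11: →10(W) only, which is W, so L
n=12: →4(L), so W
n=13: →12(W) only, which is W, so L
n=14: →7(L), so W
n=15: →5(W), 10(W), 12(W), 14(W) — all W, so L
n=16: →15(L), so W
n=17: →16(W) only, which is W, so L
n=18: →9(L), so W
n=19: →18(W) only, which is W, so L
n=20: →15(L), so W
n=21: →7(L), so W
n=22: →11(L), so W
n=23: →22(W) only, which is W, so L
n=24: →23(L), so W
n=25: →20(W), 24(W) — all W, so L
n=26: →13(L), so W
L entries with 0 ≤ n ≤ 26: n = 0, 1, 4, 7, 9, 11, 13, 15, 17, 19, 23, 25; that makes 12.

12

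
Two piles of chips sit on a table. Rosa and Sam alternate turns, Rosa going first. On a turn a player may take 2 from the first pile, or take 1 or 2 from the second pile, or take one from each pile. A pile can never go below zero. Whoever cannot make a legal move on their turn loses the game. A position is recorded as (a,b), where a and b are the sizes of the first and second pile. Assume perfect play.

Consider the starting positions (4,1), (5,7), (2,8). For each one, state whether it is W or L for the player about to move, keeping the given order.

(4,1): W, (5,7): W, (2,8): L

Build the W/L table. Terminal = L. A non-terminal position is W if it has a move to some L; otherwise it is L.
No move ever increases a pile, so every position that can arise here has a ≤ 5 and b ≤ 8; it is enough to label the cells with 0 ≤ a ≤ 5 and 0 ≤ b ≤ 8.
Every move lowers a or b (never raises either), so fill the grid row by row in increasing a, and left to right within a row: each cell's successors are then already labelled.
      b=0  b=1  b=2  b=3  b=4  b=5  b=6  b=7  b=8
a=0:    L    W    W    L    W    W    L    W    W
a=1:    L    W    W    L    W    W    L    W    W
a=2:    W    W    L    W    W    L    W    W    L
a=3:    W    L    W    W    L    W    W    L    W
a=4:    L    W    W    L    W    W    L    W    W
a=5:    L    W    W    L    W    W    L    W    W
Cells with no legal move (terminal, hence L): (0,0), (1,0).
The remaining L cells, each justified by listing all of its moves:
(0,3): L (options (0,2)(W), (0,1)(W) are all W)
(0,6): L (options (0,5)(W), (0,4)(W) are all W)
(1,3): L (options (1,2)(W), (1,1)(W), (0,2)(W) are all W)
(1,6): L (options (1,5)(W), (1,4)(W), (0,5)(W) are all W)
(2,2): L (options (0,2)(W), (2,1)(W), (2,0)(W), (1,1)(W) are all W)
(2,5): L (options (0,5)(W), (2,4)(W), (2,3)(W), (1,4)(W) are all W)
(2,8): L (options (0,8)(W), (2,7)(W), (2,6)(W), (1,7)(W) are all W)
(3,1): L (options (1,1)(W), (3,0)(W), (2,0)(W) are all W)
(3,4): L (options (1,4)(W), (3,3)(W), (3,2)(W), (2,3)(W) are all W)
(3,7): L (options (1,7)(W), (3,6)(W), (3,5)(W), (2,6)(W) are all W)
(4,0): L (sole option (2,0)(W) is W)
(4,3): L (options (2,3)(W), (4,2)(W), (4,1)(W), (3,2)(W) are all W)
(4,6): L (options (2,6)(W), (4,5)(W), (4,4)(W), (3,5)(W) are all W)
(5,0): L (sole option (3,0)(W) is W)
(5,3): L (options (3,3)(W), (5,2)(W), (5,1)(W), (4,2)(W) are all W)
(5,6): L (options (3,6)(W), (5,5)(W), (5,4)(W), (4,5)(W) are all W)
Every other cell has at least one move into one of the L cells above, so it is W.
(4,1): the move to (4,0) reaches an L cell, so W
(5,7): the move to (3,7) reaches an L cell, so W
(2,8): one of the L cells justified above, so L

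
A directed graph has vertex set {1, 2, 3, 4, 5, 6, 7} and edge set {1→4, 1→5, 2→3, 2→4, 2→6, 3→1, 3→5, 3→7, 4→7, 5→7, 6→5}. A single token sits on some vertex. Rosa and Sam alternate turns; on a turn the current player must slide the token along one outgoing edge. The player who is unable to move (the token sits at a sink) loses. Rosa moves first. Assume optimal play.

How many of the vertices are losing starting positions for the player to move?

3

Label each position W (a win for the player to move) or L (a loss). A position with no legal move is L; any other position is W exactly when some move reaches an L, and L when every move reaches a W.
Every edge goes from a vertex to one that appears earlier in the order 7, 5, 6, 4, 1, 3, 2, so processing vertices in that order labels each vertex after all of its successors.
7: no outgoing edge → L
5: →7(L), so W
6: →5(W) only, which is W, so L
4: →7(L), so W
1: →4(W), 5(W) — all W, so L
3: →1(L), so W
2: →6(L), so W
The L vertices are 1, 6, 7; that is 3 in all.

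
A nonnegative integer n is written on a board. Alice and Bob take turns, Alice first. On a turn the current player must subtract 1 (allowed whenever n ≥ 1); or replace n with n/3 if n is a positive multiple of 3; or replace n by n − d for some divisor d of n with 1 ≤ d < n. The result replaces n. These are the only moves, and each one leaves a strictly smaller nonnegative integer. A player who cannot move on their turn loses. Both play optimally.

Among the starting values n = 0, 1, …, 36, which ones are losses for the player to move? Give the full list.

0, 2, 5, 7, 9, 11, 13, 16, 19, 23, 25, 28, 31, 34

Classify positions by backward induction: terminal positions (no move available) are L. From any other position, the mover wins iff some move reaches an L.
n=0: no move → L
n=1: reaches L-position 0 → W
n=2: only reaches 1(W), which is W → L
n=3: reaches L-position 2 → W
n=4: reaches L-position 2 → W
n=5: only reaches 4(W), which is W → L
n=6: reaches L-position 2 → W
n=7: only reaches 6(W), which is W → L
n=8: reaches L-position 7 → W
n=9: only reaches 3(W), 6(W), 8(W), all W → L
n=10: reaches L-position 5 → W
n=11: only reaches 10(W), which is W → L
n=12: reaches L-position 9 → W
n=13: only reaches 12(W), which is W → L
n=14: reaches L-position 7 → W
n=15: reaches L-position 5 → W
n=16: only reaches 8(W), 12(W), 14(W), 15(W), all W → L
n=17: reaches L-position 16 → W
n=18: reaches L-position 9 → W
n=19: only reaches 18(W), which is W → L
n=20: reaches L-position 16 → W
n=21: reaches L-position 7 → W
n=22: reaches L-position 11 → W
n=23: only reaches 22(W), which is W → L
n=24: reaches L-position 16 → W
n=25: only reaches 20(W), 24(W), all W → L
n=26: reaches L-position 13 → W
n=27: reaches L-position 9 → W
n=28: only reaches 14(W), 21(W), 24(W), 26(W), 27(W), all W → L
n=29: reaches L-position 28 → W
n=30: reaches L-position 25 → W
n=31: only reaches 30(W), which is W → L
n=32: reaches L-position 16 → W
n=33: reaches L-position 11 → W
n=34: only reaches 17(W), 32(W), 33(W), all W → L
n=35: reaches L-position 28 → W
n=36: reaches L-position 34 → W
The losing starting values of n are exactly the entries labelled L in this table (14 of them).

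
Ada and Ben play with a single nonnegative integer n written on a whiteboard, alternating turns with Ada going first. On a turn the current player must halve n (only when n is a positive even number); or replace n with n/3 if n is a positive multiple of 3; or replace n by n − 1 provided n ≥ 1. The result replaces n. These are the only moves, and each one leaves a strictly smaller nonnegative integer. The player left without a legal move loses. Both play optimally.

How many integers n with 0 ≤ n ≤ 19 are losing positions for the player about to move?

Label each position W (a win for the player to move) or L (a loss). A position with no legal move is L; any other position is W exactly when some move reaches an L, and L when every move reaches a W.
n=0: no move → L
n=1: →0(L), so W
n=2: →1(W) only, which is W, so L
n=3: →2(L), so W
n=4: →2(L), so W
n=5: →4(W) only, which is W, so L
n=6: →2(L), so W
n=7: →6(W) only, which is W, so L
n=8: →7(L), so W
n=9: →3(W), 8(W) — all W, so L
n=10: →5(L), so W
n=11: →10(W) only, which is W, so L
n=12: →11(L), so W
n=13: →12(W) only, which is W, so L
n=14: →7(L), so W
n=15: →5(L), so W
n=16: →8(W), 15(W) — all W, so L
n=17: →16(L), so W
n=18: →9(L), so W
n=19: →18(W) only, which is W, so L
L entries with 0 ≤ n ≤ 19: n = 0, 2, 5, 7, 9, 11, 13, 16, 19; that makes 9.

9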